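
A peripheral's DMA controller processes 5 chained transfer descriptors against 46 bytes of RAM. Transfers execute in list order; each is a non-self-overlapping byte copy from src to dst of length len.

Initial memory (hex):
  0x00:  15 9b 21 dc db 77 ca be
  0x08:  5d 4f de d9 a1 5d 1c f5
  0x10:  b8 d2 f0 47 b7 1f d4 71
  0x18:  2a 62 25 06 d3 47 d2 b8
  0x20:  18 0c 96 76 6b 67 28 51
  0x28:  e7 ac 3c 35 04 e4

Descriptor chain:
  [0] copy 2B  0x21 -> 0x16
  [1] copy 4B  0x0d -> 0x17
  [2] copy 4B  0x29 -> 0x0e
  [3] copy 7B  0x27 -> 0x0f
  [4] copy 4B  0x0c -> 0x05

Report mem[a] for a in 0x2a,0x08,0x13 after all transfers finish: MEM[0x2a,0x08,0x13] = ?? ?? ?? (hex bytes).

MEM[0x2a,0x08,0x13] = 3c 51 35

D0: mem[0x16..0x17] <- [0c 96]
D1: mem[0x17..0x1a] <- [5d 1c f5 b8]
D2: mem[0x0e..0x11] <- [ac 3c 35 04]
D3: mem[0x0f..0x15] <- [51 e7 ac 3c 35 04 e4]
D4: mem[0x05..0x08] <- [a1 5d ac 51]
query mem[0x2a]=0x3c, mem[0x08]=0x51, mem[0x13]=0x35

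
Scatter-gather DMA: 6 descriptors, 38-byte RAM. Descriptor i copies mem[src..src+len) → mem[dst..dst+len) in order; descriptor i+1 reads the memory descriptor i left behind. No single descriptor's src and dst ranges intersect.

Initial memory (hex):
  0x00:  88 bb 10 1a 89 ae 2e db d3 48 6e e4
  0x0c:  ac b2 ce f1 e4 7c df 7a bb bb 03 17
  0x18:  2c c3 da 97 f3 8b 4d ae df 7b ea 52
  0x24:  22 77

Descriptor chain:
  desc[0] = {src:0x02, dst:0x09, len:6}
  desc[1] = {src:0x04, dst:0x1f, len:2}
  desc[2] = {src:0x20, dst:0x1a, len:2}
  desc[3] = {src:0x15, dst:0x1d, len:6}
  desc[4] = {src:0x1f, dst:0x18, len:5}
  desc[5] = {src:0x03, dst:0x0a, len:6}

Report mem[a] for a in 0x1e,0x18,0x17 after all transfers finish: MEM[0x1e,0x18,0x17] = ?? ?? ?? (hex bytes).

[0] 0x02->0x09 len=6 : 10 1a 89 ae 2e db
[1] 0x04->0x1f len=2 : 89 ae
[2] 0x20->0x1a len=2 : ae 7b
[3] 0x15->0x1d len=6 : bb 03 17 2c c3 ae
[4] 0x1f->0x18 len=5 : 17 2c c3 ae 52
[5] 0x03->0x0a len=6 : 1a 89 ae 2e db d3
query mem[0x1e]=0x03, mem[0x18]=0x17, mem[0x17]=0x17

MEM[0x1e,0x18,0x17] = 03 17 17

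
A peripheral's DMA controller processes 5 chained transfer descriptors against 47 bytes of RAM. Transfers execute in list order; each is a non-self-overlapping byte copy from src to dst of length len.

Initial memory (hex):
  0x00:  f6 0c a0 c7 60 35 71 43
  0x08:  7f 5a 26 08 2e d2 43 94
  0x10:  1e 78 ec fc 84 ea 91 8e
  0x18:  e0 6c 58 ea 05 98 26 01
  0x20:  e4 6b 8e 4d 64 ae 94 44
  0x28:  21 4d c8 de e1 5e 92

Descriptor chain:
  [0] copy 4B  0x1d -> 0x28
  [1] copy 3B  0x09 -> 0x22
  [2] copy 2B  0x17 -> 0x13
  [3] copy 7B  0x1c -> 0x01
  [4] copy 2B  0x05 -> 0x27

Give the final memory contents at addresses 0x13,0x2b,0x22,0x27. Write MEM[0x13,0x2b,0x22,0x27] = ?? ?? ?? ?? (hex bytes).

  after D0: wrote 4B at 0x28 = 982601e4
  after D1: wrote 3B at 0x22 = 5a2608
  after D2: wrote 2B at 0x13 = 8ee0
  after D3: wrote 7B at 0x01 = 05982601e46b5a
  after D4: wrote 2B at 0x27 = e46b
query mem[0x13]=0x8e, mem[0x2b]=0xe4, mem[0x22]=0x5a, mem[0x27]=0xe4

MEM[0x13,0x2b,0x22,0x27] = 8e e4 5a e4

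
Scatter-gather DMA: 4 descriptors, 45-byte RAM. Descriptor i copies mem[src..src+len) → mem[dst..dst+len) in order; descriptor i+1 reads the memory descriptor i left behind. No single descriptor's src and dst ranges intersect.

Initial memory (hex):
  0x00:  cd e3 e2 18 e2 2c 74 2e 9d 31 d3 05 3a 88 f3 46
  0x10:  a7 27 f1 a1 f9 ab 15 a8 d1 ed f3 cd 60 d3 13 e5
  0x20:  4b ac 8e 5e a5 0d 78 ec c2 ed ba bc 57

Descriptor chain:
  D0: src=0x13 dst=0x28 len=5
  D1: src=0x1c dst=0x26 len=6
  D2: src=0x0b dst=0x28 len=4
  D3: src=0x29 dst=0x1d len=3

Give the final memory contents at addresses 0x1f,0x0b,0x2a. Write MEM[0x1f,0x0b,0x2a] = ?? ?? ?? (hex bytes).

#0 dst[0x28+5] := {0xa1,0xf9,0xab,0x15,0xa8}
#1 dst[0x26+6] := {0x60,0xd3,0x13,0xe5,0x4b,0xac}
#2 dst[0x28+4] := {0x05,0x3a,0x88,0xf3}
#3 dst[0x1d+3] := {0x3a,0x88,0xf3}
query mem[0x1f]=0xf3, mem[0x0b]=0x05, mem[0x2a]=0x88

MEM[0x1f,0x0b,0x2a] = f3 05 88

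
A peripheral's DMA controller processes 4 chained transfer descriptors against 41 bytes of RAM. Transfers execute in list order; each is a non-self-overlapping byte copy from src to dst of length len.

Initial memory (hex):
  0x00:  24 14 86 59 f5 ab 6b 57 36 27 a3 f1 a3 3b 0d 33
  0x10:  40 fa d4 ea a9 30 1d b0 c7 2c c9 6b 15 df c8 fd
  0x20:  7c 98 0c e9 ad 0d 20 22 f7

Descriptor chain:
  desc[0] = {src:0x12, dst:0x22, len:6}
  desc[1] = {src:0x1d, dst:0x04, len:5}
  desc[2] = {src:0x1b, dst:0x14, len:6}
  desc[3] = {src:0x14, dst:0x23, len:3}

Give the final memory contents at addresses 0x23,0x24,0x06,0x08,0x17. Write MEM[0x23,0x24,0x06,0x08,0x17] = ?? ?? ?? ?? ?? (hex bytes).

MEM[0x23,0x24,0x06,0x08,0x17] = 6b 15 fd 98 c8

  after D0: wrote 6B at 0x22 = d4eaa9301db0
  after D1: wrote 5B at 0x04 = dfc8fd7c98
  after D2: wrote 6B at 0x14 = 6b15dfc8fd7c
  after D3: wrote 3B at 0x23 = 6b15df
query mem[0x23]=0x6b, mem[0x24]=0x15, mem[0x06]=0xfd, mem[0x08]=0x98, mem[0x17]=0xc8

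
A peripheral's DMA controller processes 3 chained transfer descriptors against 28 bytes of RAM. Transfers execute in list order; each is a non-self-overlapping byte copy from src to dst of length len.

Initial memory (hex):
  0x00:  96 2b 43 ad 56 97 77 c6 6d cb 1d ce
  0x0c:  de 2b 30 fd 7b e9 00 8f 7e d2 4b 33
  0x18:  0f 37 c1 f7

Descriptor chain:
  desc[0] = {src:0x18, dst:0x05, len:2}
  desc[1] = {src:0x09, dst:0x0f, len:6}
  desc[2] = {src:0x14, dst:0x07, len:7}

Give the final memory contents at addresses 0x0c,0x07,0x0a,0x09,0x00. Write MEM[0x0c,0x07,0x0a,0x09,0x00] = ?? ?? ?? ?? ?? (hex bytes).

MEM[0x0c,0x07,0x0a,0x09,0x00] = 37 30 33 4b 96

D0: mem[0x05..0x06] <- [0f 37]
D1: mem[0x0f..0x14] <- [cb 1d ce de 2b 30]
D2: mem[0x07..0x0d] <- [30 d2 4b 33 0f 37 c1]
query mem[0x0c]=0x37, mem[0x07]=0x30, mem[0x0a]=0x33, mem[0x09]=0x4b, mem[0x00]=0x96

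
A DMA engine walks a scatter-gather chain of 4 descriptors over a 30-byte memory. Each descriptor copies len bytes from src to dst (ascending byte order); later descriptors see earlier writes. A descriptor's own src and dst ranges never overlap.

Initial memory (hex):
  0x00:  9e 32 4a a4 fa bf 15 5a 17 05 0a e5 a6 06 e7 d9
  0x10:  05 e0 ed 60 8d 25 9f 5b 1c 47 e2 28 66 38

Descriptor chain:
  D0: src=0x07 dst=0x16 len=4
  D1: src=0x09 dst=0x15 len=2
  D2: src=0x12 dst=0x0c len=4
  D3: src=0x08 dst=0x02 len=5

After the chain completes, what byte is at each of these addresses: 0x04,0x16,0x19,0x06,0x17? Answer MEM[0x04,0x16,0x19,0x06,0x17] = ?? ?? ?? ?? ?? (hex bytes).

MEM[0x04,0x16,0x19,0x06,0x17] = 0a 0a 0a ed 17

D0: mem[0x16..0x19] <- [5a 17 05 0a]
D1: mem[0x15..0x16] <- [05 0a]
D2: mem[0x0c..0x0f] <- [ed 60 8d 05]
D3: mem[0x02..0x06] <- [17 05 0a e5 ed]
query mem[0x04]=0x0a, mem[0x16]=0x0a, mem[0x19]=0x0a, mem[0x06]=0xed, mem[0x17]=0x17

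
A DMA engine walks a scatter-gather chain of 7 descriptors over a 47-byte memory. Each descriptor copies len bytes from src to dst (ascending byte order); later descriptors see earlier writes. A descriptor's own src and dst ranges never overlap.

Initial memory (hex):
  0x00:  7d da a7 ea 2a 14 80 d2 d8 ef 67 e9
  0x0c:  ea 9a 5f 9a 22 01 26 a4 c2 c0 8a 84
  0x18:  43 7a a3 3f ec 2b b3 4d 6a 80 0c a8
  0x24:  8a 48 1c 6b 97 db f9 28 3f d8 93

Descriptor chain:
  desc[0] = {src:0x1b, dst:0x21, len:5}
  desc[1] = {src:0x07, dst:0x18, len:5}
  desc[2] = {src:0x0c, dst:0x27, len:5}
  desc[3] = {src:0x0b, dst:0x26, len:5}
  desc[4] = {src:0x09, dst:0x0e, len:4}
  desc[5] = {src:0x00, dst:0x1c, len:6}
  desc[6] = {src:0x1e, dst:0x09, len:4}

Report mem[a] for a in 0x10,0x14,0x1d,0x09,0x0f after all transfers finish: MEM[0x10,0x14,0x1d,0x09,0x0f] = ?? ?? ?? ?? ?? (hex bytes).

#0 dst[0x21+5] := {0x3f,0xec,0x2b,0xb3,0x4d}
#1 dst[0x18+5] := {0xd2,0xd8,0xef,0x67,0xe9}
#2 dst[0x27+5] := {0xea,0x9a,0x5f,0x9a,0x22}
#3 dst[0x26+5] := {0xe9,0xea,0x9a,0x5f,0x9a}
#4 dst[0x0e+4] := {0xef,0x67,0xe9,0xea}
#5 dst[0x1c+6] := {0x7d,0xda,0xa7,0xea,0x2a,0x14}
#6 dst[0x09+4] := {0xa7,0xea,0x2a,0x14}
query mem[0x10]=0xe9, mem[0x14]=0xc2, mem[0x1d]=0xda, mem[0x09]=0xa7, mem[0x0f]=0x67

MEM[0x10,0x14,0x1d,0x09,0x0f] = e9 c2 da a7 67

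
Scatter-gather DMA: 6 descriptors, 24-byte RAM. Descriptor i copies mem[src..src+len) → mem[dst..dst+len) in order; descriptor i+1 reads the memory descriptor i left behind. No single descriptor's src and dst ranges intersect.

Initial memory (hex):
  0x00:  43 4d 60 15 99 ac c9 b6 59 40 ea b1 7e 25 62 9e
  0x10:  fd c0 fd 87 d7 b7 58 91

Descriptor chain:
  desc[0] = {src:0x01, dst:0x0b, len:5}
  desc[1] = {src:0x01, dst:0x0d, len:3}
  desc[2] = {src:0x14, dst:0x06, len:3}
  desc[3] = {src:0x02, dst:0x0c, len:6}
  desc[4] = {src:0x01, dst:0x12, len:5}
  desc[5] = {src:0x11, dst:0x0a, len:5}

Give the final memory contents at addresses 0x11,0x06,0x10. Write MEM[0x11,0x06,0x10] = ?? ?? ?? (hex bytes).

MEM[0x11,0x06,0x10] = b7 d7 d7

[0] 0x01->0x0b len=5 : 4d 60 15 99 ac
[1] 0x01->0x0d len=3 : 4d 60 15
[2] 0x14->0x06 len=3 : d7 b7 58
[3] 0x02->0x0c len=6 : 60 15 99 ac d7 b7
[4] 0x01->0x12 len=5 : 4d 60 15 99 ac
[5] 0x11->0x0a len=5 : b7 4d 60 15 99
query mem[0x11]=0xb7, mem[0x06]=0xd7, mem[0x10]=0xd7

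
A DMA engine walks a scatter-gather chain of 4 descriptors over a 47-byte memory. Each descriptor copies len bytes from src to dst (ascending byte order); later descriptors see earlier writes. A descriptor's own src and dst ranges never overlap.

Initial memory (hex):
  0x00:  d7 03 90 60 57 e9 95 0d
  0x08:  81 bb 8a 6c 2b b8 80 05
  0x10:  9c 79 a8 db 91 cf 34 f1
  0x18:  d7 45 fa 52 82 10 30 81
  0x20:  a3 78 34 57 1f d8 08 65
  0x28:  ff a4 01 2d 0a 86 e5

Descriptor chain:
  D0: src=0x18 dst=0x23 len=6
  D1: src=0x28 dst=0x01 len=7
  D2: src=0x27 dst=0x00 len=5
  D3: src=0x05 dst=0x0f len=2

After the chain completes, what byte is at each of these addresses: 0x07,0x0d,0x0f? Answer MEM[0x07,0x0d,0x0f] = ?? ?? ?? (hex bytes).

MEM[0x07,0x0d,0x0f] = e5 b8 0a

#0 dst[0x23+6] := {0xd7,0x45,0xfa,0x52,0x82,0x10}
#1 dst[0x01+7] := {0x10,0xa4,0x01,0x2d,0x0a,0x86,0xe5}
#2 dst[0x00+5] := {0x82,0x10,0xa4,0x01,0x2d}
#3 dst[0x0f+2] := {0x0a,0x86}
query mem[0x07]=0xe5, mem[0x0d]=0xb8, mem[0x0f]=0x0a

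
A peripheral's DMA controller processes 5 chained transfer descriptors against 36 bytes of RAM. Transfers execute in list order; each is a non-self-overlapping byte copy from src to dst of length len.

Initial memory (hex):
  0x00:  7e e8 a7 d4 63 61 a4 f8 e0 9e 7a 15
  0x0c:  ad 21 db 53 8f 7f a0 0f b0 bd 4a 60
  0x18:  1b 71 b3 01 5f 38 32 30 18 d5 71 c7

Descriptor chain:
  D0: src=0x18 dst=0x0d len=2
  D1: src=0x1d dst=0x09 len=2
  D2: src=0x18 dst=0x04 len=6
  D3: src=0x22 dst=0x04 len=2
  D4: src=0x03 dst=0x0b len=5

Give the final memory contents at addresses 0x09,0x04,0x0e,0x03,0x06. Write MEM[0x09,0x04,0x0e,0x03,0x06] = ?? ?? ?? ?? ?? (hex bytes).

MEM[0x09,0x04,0x0e,0x03,0x06] = 38 71 b3 d4 b3

  after D0: wrote 2B at 0x0d = 1b71
  after D1: wrote 2B at 0x09 = 3832
  after D2: wrote 6B at 0x04 = 1b71b3015f38
  after D3: wrote 2B at 0x04 = 71c7
  after D4: wrote 5B at 0x0b = d471c7b301
query mem[0x09]=0x38, mem[0x04]=0x71, mem[0x0e]=0xb3, mem[0x03]=0xd4, mem[0x06]=0xb3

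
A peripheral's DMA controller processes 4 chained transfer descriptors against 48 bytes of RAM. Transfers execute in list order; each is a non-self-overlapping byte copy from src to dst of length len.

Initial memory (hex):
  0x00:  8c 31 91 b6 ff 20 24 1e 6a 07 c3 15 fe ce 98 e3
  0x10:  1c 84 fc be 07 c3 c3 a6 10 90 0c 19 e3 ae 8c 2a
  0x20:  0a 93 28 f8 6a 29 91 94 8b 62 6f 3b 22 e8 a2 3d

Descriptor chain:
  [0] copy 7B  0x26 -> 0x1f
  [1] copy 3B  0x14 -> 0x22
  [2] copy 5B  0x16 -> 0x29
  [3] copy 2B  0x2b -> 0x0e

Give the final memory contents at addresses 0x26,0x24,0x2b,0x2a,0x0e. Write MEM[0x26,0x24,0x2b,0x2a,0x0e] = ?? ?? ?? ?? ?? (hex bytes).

#0 dst[0x1f+7] := {0x91,0x94,0x8b,0x62,0x6f,0x3b,0x22}
#1 dst[0x22+3] := {0x07,0xc3,0xc3}
#2 dst[0x29+5] := {0xc3,0xa6,0x10,0x90,0x0c}
#3 dst[0x0e+2] := {0x10,0x90}
query mem[0x26]=0x91, mem[0x24]=0xc3, mem[0x2b]=0x10, mem[0x2a]=0xa6, mem[0x0e]=0x10

MEM[0x26,0x24,0x2b,0x2a,0x0e] = 91 c3 10 a6 10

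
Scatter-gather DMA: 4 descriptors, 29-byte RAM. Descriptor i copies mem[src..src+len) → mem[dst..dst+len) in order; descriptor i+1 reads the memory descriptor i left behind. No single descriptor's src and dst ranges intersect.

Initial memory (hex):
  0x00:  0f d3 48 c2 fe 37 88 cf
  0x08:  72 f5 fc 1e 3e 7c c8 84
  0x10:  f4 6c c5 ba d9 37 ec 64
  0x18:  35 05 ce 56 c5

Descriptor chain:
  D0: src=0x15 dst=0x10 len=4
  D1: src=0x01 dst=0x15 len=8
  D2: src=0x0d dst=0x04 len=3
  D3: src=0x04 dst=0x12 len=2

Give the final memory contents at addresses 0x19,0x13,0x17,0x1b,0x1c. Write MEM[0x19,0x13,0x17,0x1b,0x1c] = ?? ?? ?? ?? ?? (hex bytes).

  after D0: wrote 4B at 0x10 = 37ec6435
  after D1: wrote 8B at 0x15 = d348c2fe3788cf72
  after D2: wrote 3B at 0x04 = 7cc884
  after D3: wrote 2B at 0x12 = 7cc8
query mem[0x19]=0x37, mem[0x13]=0xc8, mem[0x17]=0xc2, mem[0x1b]=0xcf, mem[0x1c]=0x72

MEM[0x19,0x13,0x17,0x1b,0x1c] = 37 c8 c2 cf 72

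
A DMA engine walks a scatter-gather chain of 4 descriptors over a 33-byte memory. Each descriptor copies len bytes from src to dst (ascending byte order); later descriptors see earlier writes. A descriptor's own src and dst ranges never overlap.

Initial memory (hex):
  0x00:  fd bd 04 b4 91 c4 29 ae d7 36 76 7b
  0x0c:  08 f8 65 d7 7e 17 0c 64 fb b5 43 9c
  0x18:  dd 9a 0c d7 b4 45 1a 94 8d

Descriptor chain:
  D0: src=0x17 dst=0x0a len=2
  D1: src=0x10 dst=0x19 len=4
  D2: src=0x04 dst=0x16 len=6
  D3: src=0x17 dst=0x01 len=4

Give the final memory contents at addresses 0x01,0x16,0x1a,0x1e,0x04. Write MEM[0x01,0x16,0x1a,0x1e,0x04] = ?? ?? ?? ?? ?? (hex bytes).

#0 dst[0x0a+2] := {0x9c,0xdd}
#1 dst[0x19+4] := {0x7e,0x17,0x0c,0x64}
#2 dst[0x16+6] := {0x91,0xc4,0x29,0xae,0xd7,0x36}
#3 dst[0x01+4] := {0xc4,0x29,0xae,0xd7}
query mem[0x01]=0xc4, mem[0x16]=0x91, mem[0x1a]=0xd7, mem[0x1e]=0x1a, mem[0x04]=0xd7

MEM[0x01,0x16,0x1a,0x1e,0x04] = c4 91 d7 1a d7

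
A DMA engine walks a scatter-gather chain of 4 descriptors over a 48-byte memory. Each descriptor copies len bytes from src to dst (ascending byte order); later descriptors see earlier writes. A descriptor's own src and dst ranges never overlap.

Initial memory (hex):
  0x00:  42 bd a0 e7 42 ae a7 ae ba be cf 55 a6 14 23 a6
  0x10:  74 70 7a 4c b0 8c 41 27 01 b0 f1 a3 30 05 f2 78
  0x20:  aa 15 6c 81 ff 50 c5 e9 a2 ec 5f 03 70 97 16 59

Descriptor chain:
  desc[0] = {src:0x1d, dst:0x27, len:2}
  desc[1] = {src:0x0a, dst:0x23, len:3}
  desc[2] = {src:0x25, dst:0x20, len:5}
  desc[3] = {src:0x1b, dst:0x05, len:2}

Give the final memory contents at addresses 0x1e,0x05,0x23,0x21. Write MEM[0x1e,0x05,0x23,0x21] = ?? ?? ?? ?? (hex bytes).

MEM[0x1e,0x05,0x23,0x21] = f2 a3 f2 c5

  after D0: wrote 2B at 0x27 = 05f2
  after D1: wrote 3B at 0x23 = cf55a6
  after D2: wrote 5B at 0x20 = a6c505f2ec
  after D3: wrote 2B at 0x05 = a330
query mem[0x1e]=0xf2, mem[0x05]=0xa3, mem[0x23]=0xf2, mem[0x21]=0xc5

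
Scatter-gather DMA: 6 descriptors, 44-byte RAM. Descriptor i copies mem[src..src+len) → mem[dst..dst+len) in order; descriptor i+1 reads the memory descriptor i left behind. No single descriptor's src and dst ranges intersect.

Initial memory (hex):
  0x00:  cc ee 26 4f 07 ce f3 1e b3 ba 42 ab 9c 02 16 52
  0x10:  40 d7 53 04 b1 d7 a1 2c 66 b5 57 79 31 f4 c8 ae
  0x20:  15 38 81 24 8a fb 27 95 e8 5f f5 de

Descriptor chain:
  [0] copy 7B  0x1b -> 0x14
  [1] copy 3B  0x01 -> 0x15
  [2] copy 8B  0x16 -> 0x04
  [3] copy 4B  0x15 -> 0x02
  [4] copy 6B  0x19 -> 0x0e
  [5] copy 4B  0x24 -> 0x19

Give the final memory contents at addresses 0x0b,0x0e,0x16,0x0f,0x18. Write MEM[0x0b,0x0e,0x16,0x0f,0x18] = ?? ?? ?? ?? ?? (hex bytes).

MEM[0x0b,0x0e,0x16,0x0f,0x18] = f4 15 26 38 ae

[0] 0x1b->0x14 len=7 : 79 31 f4 c8 ae 15 38
[1] 0x01->0x15 len=3 : ee 26 4f
[2] 0x16->0x04 len=8 : 26 4f ae 15 38 79 31 f4
[3] 0x15->0x02 len=4 : ee 26 4f ae
[4] 0x19->0x0e len=6 : 15 38 79 31 f4 c8
[5] 0x24->0x19 len=4 : 8a fb 27 95
query mem[0x0b]=0xf4, mem[0x0e]=0x15, mem[0x16]=0x26, mem[0x0f]=0x38, mem[0x18]=0xae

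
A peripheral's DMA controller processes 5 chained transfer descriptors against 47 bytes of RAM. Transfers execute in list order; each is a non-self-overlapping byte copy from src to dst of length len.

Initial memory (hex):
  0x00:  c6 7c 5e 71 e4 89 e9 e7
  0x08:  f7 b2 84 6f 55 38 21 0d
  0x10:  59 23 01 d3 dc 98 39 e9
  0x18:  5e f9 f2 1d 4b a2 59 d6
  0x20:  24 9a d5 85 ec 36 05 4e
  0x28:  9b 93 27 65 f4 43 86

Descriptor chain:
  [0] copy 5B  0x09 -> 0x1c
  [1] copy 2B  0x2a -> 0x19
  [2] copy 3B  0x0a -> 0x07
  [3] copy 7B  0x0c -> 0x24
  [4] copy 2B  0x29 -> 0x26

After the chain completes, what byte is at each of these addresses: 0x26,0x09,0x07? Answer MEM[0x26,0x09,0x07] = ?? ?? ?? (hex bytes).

[0] 0x09->0x1c len=5 : b2 84 6f 55 38
[1] 0x2a->0x19 len=2 : 27 65
[2] 0x0a->0x07 len=3 : 84 6f 55
[3] 0x0c->0x24 len=7 : 55 38 21 0d 59 23 01
[4] 0x29->0x26 len=2 : 23 01
query mem[0x26]=0x23, mem[0x09]=0x55, mem[0x07]=0x84

MEM[0x26,0x09,0x07] = 23 55 84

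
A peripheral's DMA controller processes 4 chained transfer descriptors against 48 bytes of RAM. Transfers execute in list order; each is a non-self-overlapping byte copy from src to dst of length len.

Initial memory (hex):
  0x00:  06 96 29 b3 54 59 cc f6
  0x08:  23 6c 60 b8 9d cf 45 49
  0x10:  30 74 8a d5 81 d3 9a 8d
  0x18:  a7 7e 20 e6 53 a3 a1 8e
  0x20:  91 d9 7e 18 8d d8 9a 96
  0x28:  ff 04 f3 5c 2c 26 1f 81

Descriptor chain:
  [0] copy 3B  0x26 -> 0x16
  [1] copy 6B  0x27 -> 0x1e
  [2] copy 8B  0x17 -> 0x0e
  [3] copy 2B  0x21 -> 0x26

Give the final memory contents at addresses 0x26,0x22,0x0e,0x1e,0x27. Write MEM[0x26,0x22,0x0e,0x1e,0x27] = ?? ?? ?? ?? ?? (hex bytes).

MEM[0x26,0x22,0x0e,0x1e,0x27] = f3 5c 96 96 5c

D0: mem[0x16..0x18] <- [9a 96 ff]
D1: mem[0x1e..0x23] <- [96 ff 04 f3 5c 2c]
D2: mem[0x0e..0x15] <- [96 ff 7e 20 e6 53 a3 96]
D3: mem[0x26..0x27] <- [f3 5c]
query mem[0x26]=0xf3, mem[0x22]=0x5c, mem[0x0e]=0x96, mem[0x1e]=0x96, mem[0x27]=0x5c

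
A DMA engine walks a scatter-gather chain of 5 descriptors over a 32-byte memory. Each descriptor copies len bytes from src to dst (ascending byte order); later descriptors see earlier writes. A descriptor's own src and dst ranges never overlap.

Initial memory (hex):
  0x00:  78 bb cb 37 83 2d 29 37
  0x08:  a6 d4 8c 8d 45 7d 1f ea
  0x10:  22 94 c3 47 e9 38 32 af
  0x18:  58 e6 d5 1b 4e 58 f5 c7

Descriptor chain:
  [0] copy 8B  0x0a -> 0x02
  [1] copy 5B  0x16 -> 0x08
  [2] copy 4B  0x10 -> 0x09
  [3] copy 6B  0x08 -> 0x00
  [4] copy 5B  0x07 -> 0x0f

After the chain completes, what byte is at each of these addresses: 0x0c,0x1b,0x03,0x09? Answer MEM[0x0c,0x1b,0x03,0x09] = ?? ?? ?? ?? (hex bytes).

MEM[0x0c,0x1b,0x03,0x09] = 47 1b c3 22

#0 dst[0x02+8] := {0x8c,0x8d,0x45,0x7d,0x1f,0xea,0x22,0x94}
#1 dst[0x08+5] := {0x32,0xaf,0x58,0xe6,0xd5}
#2 dst[0x09+4] := {0x22,0x94,0xc3,0x47}
#3 dst[0x00+6] := {0x32,0x22,0x94,0xc3,0x47,0x7d}
#4 dst[0x0f+5] := {0xea,0x32,0x22,0x94,0xc3}
query mem[0x0c]=0x47, mem[0x1b]=0x1b, mem[0x03]=0xc3, mem[0x09]=0x22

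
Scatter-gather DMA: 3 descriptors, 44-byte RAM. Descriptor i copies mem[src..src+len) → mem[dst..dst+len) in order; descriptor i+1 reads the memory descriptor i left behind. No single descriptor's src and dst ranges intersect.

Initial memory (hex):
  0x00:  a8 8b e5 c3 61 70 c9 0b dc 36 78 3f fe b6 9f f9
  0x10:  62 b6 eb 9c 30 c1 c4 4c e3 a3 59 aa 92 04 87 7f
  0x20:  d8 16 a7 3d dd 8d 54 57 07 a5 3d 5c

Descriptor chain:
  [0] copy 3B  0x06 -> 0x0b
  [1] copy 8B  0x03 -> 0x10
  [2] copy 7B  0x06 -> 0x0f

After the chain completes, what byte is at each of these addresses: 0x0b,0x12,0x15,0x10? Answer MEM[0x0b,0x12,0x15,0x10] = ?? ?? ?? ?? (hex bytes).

MEM[0x0b,0x12,0x15,0x10] = c9 36 0b 0b

D0: mem[0x0b..0x0d] <- [c9 0b dc]
D1: mem[0x10..0x17] <- [c3 61 70 c9 0b dc 36 78]
D2: mem[0x0f..0x15] <- [c9 0b dc 36 78 c9 0b]
query mem[0x0b]=0xc9, mem[0x12]=0x36, mem[0x15]=0x0b, mem[0x10]=0x0b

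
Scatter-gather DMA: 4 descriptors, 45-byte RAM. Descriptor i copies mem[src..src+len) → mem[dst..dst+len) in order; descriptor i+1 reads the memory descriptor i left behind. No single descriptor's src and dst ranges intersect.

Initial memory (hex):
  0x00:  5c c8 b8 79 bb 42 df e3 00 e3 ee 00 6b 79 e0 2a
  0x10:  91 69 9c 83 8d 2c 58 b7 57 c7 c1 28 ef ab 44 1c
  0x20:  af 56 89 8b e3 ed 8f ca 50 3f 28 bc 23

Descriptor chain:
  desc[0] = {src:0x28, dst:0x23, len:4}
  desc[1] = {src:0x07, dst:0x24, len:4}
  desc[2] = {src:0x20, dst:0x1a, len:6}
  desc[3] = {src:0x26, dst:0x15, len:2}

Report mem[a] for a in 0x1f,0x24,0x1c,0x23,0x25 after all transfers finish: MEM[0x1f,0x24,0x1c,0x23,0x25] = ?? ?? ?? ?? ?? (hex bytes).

MEM[0x1f,0x24,0x1c,0x23,0x25] = 00 e3 89 50 00

[0] 0x28->0x23 len=4 : 50 3f 28 bc
[1] 0x07->0x24 len=4 : e3 00 e3 ee
[2] 0x20->0x1a len=6 : af 56 89 50 e3 00
[3] 0x26->0x15 len=2 : e3 ee
query mem[0x1f]=0x00, mem[0x24]=0xe3, mem[0x1c]=0x89, mem[0x23]=0x50, mem[0x25]=0x00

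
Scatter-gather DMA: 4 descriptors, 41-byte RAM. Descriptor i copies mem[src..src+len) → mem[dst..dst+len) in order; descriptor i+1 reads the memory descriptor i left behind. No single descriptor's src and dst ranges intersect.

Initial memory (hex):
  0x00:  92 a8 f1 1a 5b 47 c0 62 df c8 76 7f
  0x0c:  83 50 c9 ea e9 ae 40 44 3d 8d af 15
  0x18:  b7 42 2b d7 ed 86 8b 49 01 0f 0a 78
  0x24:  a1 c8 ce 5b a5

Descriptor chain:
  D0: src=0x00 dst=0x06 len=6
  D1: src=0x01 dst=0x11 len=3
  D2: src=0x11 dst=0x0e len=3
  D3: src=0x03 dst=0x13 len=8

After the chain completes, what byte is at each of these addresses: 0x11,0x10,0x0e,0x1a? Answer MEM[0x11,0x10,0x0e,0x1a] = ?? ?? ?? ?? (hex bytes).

#0 dst[0x06+6] := {0x92,0xa8,0xf1,0x1a,0x5b,0x47}
#1 dst[0x11+3] := {0xa8,0xf1,0x1a}
#2 dst[0x0e+3] := {0xa8,0xf1,0x1a}
#3 dst[0x13+8] := {0x1a,0x5b,0x47,0x92,0xa8,0xf1,0x1a,0x5b}
query mem[0x11]=0xa8, mem[0x10]=0x1a, mem[0x0e]=0xa8, mem[0x1a]=0x5b

MEM[0x11,0x10,0x0e,0x1a] = a8 1a a8 5b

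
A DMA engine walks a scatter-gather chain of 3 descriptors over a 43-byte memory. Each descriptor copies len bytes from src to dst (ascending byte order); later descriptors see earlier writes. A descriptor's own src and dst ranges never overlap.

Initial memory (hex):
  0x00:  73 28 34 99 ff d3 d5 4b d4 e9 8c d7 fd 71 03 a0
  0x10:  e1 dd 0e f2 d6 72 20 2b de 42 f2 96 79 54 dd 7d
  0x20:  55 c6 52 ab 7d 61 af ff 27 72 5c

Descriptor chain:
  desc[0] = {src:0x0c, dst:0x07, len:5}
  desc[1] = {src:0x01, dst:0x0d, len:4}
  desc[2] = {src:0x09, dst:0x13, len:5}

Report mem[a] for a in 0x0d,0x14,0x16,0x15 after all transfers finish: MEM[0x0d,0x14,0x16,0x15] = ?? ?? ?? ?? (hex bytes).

[0] 0x0c->0x07 len=5 : fd 71 03 a0 e1
[1] 0x01->0x0d len=4 : 28 34 99 ff
[2] 0x09->0x13 len=5 : 03 a0 e1 fd 28
query mem[0x0d]=0x28, mem[0x14]=0xa0, mem[0x16]=0xfd, mem[0x15]=0xe1

MEM[0x0d,0x14,0x16,0x15] = 28 a0 fd e1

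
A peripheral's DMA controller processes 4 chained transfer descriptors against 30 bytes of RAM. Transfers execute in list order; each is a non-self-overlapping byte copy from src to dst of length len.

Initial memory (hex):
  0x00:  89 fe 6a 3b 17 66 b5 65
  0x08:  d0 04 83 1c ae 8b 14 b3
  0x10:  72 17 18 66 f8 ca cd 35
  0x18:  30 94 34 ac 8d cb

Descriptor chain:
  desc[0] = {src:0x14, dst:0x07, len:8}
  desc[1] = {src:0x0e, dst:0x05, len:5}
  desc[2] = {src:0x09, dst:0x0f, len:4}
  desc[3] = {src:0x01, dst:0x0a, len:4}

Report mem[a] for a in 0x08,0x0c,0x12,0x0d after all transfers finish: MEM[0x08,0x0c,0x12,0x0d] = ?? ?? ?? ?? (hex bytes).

MEM[0x08,0x0c,0x12,0x0d] = 17 3b 94 17

#0 dst[0x07+8] := {0xf8,0xca,0xcd,0x35,0x30,0x94,0x34,0xac}
#1 dst[0x05+5] := {0xac,0xb3,0x72,0x17,0x18}
#2 dst[0x0f+4] := {0x18,0x35,0x30,0x94}
#3 dst[0x0a+4] := {0xfe,0x6a,0x3b,0x17}
query mem[0x08]=0x17, mem[0x0c]=0x3b, mem[0x12]=0x94, mem[0x0d]=0x17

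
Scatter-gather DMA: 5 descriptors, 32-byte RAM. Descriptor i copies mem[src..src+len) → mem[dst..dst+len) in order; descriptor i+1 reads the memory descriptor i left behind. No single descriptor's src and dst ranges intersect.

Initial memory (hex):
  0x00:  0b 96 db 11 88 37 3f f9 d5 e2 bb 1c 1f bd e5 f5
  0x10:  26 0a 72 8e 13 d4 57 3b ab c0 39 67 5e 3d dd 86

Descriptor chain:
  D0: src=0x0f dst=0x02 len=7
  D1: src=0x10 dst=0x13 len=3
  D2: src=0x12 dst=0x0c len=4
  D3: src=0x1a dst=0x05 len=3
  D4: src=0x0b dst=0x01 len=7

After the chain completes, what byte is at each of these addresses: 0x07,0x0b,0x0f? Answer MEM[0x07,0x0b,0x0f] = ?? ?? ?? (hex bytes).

D0: mem[0x02..0x08] <- [f5 26 0a 72 8e 13 d4]
D1: mem[0x13..0x15] <- [26 0a 72]
D2: mem[0x0c..0x0f] <- [72 26 0a 72]
D3: mem[0x05..0x07] <- [39 67 5e]
D4: mem[0x01..0x07] <- [1c 72 26 0a 72 26 0a]
query mem[0x07]=0x0a, mem[0x0b]=0x1c, mem[0x0f]=0x72

MEM[0x07,0x0b,0x0f] = 0a 1c 72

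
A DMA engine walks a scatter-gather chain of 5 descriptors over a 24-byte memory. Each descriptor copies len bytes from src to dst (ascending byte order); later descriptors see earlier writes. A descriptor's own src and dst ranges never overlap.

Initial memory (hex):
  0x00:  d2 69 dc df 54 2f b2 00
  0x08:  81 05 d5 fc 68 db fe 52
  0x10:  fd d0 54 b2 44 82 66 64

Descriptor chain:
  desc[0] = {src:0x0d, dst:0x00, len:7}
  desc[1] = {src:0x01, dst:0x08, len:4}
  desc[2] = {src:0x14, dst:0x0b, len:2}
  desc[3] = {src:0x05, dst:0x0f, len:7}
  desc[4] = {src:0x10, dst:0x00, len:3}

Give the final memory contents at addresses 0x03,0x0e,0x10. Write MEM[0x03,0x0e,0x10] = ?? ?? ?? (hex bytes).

MEM[0x03,0x0e,0x10] = fd fe b2

D0: mem[0x00..0x06] <- [db fe 52 fd d0 54 b2]
D1: mem[0x08..0x0b] <- [fe 52 fd d0]
D2: mem[0x0b..0x0c] <- [44 82]
D3: mem[0x0f..0x15] <- [54 b2 00 fe 52 fd 44]
D4: mem[0x00..0x02] <- [b2 00 fe]
query mem[0x03]=0xfd, mem[0x0e]=0xfe, mem[0x10]=0xb2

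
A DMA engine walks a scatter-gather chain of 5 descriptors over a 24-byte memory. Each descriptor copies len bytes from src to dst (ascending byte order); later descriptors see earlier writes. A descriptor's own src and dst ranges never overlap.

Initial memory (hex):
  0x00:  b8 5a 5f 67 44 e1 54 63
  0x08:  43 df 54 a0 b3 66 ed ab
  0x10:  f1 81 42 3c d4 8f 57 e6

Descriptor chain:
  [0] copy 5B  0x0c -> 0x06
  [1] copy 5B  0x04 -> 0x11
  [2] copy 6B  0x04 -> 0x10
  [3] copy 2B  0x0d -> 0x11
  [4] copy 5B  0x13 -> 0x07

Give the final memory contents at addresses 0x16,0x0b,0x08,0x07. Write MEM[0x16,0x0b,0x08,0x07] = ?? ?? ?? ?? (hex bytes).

  after D0: wrote 5B at 0x06 = b366edabf1
  after D1: wrote 5B at 0x11 = 44e1b366ed
  after D2: wrote 6B at 0x10 = 44e1b366edab
  after D3: wrote 2B at 0x11 = 66ed
  after D4: wrote 5B at 0x07 = 66edab57e6
query mem[0x16]=0x57, mem[0x0b]=0xe6, mem[0x08]=0xed, mem[0x07]=0x66

MEM[0x16,0x0b,0x08,0x07] = 57 e6 ed 66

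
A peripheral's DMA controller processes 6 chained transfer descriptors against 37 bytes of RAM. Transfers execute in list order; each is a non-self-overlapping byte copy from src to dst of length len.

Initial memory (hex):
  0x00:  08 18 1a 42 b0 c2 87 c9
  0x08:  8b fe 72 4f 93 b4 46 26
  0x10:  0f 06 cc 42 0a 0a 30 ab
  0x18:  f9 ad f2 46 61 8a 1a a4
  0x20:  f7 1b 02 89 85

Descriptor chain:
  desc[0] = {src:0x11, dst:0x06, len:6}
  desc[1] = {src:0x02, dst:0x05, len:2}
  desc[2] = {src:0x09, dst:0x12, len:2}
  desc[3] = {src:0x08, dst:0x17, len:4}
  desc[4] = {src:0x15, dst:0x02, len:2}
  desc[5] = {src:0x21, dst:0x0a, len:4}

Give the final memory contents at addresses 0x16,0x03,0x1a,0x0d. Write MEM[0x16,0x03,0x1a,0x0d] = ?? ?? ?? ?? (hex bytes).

D0: mem[0x06..0x0b] <- [06 cc 42 0a 0a 30]
D1: mem[0x05..0x06] <- [1a 42]
D2: mem[0x12..0x13] <- [0a 0a]
D3: mem[0x17..0x1a] <- [42 0a 0a 30]
D4: mem[0x02..0x03] <- [0a 30]
D5: mem[0x0a..0x0d] <- [1b 02 89 85]
query mem[0x16]=0x30, mem[0x03]=0x30, mem[0x1a]=0x30, mem[0x0d]=0x85

MEM[0x16,0x03,0x1a,0x0d] = 30 30 30 85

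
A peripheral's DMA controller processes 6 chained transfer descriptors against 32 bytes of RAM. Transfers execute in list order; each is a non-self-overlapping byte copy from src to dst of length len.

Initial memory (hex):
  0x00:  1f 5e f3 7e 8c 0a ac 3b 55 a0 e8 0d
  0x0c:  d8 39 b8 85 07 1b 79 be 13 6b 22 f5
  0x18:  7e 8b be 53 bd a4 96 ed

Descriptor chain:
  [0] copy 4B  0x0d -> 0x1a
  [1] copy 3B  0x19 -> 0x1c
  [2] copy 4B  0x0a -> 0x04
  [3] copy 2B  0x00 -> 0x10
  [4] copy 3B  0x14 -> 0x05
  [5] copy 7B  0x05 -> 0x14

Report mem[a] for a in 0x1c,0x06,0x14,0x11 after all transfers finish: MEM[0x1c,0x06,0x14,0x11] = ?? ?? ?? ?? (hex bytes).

[0] 0x0d->0x1a len=4 : 39 b8 85 07
[1] 0x19->0x1c len=3 : 8b 39 b8
[2] 0x0a->0x04 len=4 : e8 0d d8 39
[3] 0x00->0x10 len=2 : 1f 5e
[4] 0x14->0x05 len=3 : 13 6b 22
[5] 0x05->0x14 len=7 : 13 6b 22 55 a0 e8 0d
query mem[0x1c]=0x8b, mem[0x06]=0x6b, mem[0x14]=0x13, mem[0x11]=0x5e

MEM[0x1c,0x06,0x14,0x11] = 8b 6b 13 5e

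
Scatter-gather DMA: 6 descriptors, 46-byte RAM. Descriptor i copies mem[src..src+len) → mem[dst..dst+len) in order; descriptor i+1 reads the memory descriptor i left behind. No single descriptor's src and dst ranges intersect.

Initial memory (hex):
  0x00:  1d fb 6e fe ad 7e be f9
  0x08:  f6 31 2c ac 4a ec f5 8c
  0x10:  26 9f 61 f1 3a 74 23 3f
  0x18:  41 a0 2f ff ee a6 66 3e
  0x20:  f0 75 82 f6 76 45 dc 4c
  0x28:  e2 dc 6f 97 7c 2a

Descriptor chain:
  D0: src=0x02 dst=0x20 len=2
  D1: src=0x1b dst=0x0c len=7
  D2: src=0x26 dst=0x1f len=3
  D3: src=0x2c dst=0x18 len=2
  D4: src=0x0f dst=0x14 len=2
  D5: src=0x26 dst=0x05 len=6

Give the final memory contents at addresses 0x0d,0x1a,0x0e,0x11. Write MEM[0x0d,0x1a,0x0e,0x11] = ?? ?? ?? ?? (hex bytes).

MEM[0x0d,0x1a,0x0e,0x11] = ee 2f a6 6e

  after D0: wrote 2B at 0x20 = 6efe
  after D1: wrote 7B at 0x0c = ffeea6663e6efe
  after D2: wrote 3B at 0x1f = dc4ce2
  after D3: wrote 2B at 0x18 = 7c2a
  after D4: wrote 2B at 0x14 = 663e
  after D5: wrote 6B at 0x05 = dc4ce2dc6f97
query mem[0x0d]=0xee, mem[0x1a]=0x2f, mem[0x0e]=0xa6, mem[0x11]=0x6e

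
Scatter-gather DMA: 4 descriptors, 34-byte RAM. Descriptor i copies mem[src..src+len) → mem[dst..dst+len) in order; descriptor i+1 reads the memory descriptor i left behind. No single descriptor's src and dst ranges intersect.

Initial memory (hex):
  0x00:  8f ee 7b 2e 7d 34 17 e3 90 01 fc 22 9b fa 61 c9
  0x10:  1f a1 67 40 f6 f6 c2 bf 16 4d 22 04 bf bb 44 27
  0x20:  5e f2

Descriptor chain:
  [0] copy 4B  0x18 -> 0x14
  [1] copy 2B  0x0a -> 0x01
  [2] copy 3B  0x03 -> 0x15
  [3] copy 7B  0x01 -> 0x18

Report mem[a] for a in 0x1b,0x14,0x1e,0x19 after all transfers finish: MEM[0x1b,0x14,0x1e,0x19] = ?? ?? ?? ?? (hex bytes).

MEM[0x1b,0x14,0x1e,0x19] = 7d 16 e3 22

D0: mem[0x14..0x17] <- [16 4d 22 04]
D1: mem[0x01..0x02] <- [fc 22]
D2: mem[0x15..0x17] <- [2e 7d 34]
D3: mem[0x18..0x1e] <- [fc 22 2e 7d 34 17 e3]
query mem[0x1b]=0x7d, mem[0x14]=0x16, mem[0x1e]=0xe3, mem[0x19]=0x22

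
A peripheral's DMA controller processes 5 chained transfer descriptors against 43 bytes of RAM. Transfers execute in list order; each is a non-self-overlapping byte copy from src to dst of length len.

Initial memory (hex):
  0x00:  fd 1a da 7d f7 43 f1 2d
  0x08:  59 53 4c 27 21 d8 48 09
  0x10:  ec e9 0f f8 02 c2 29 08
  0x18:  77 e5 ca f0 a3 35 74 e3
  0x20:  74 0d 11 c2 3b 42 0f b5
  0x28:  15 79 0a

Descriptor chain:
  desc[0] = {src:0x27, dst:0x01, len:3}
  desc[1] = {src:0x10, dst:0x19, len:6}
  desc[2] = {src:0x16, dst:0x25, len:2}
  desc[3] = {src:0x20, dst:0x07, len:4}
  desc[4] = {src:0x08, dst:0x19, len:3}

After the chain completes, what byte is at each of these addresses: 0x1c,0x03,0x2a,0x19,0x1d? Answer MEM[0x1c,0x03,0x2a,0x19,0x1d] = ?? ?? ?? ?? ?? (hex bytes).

[0] 0x27->0x01 len=3 : b5 15 79
[1] 0x10->0x19 len=6 : ec e9 0f f8 02 c2
[2] 0x16->0x25 len=2 : 29 08
[3] 0x20->0x07 len=4 : 74 0d 11 c2
[4] 0x08->0x19 len=3 : 0d 11 c2
query mem[0x1c]=0xf8, mem[0x03]=0x79, mem[0x2a]=0x0a, mem[0x19]=0x0d, mem[0x1d]=0x02

MEM[0x1c,0x03,0x2a,0x19,0x1d] = f8 79 0a 0d 02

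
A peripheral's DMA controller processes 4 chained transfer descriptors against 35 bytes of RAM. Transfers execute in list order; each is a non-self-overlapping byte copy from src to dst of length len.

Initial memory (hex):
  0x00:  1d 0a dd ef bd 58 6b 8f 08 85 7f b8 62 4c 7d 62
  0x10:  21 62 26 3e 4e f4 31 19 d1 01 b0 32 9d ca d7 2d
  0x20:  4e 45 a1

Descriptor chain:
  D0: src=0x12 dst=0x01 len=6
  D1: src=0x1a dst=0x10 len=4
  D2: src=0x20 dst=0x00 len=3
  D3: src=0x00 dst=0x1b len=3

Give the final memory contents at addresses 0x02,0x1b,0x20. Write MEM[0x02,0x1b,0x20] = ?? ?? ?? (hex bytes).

[0] 0x12->0x01 len=6 : 26 3e 4e f4 31 19
[1] 0x1a->0x10 len=4 : b0 32 9d ca
[2] 0x20->0x00 len=3 : 4e 45 a1
[3] 0x00->0x1b len=3 : 4e 45 a1
query mem[0x02]=0xa1, mem[0x1b]=0x4e, mem[0x20]=0x4e

MEM[0x02,0x1b,0x20] = a1 4e 4e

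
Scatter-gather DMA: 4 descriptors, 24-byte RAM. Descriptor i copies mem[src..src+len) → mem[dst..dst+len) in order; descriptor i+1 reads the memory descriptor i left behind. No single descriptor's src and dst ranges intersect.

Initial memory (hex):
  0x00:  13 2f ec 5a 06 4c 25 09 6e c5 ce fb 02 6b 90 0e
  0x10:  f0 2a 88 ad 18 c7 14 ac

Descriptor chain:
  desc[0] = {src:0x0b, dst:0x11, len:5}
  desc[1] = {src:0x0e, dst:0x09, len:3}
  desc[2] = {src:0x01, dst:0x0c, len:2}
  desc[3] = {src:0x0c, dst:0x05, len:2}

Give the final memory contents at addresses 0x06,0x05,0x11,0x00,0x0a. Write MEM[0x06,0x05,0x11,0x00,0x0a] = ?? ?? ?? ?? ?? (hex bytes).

#0 dst[0x11+5] := {0xfb,0x02,0x6b,0x90,0x0e}
#1 dst[0x09+3] := {0x90,0x0e,0xf0}
#2 dst[0x0c+2] := {0x2f,0xec}
#3 dst[0x05+2] := {0x2f,0xec}
query mem[0x06]=0xec, mem[0x05]=0x2f, mem[0x11]=0xfb, mem[0x00]=0x13, mem[0x0a]=0x0e

MEM[0x06,0x05,0x11,0x00,0x0a] = ec 2f fb 13 0e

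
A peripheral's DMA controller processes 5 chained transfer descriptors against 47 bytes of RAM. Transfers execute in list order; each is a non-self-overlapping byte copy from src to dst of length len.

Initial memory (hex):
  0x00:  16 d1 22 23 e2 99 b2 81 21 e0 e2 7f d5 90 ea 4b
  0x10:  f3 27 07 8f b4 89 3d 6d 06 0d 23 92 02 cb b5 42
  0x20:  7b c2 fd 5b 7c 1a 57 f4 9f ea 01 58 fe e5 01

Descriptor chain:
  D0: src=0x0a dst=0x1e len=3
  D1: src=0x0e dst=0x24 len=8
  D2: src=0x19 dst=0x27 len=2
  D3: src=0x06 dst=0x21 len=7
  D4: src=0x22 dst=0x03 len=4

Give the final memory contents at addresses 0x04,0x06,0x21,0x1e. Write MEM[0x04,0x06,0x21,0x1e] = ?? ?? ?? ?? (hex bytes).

MEM[0x04,0x06,0x21,0x1e] = 21 e2 b2 e2

#0 dst[0x1e+3] := {0xe2,0x7f,0xd5}
#1 dst[0x24+8] := {0xea,0x4b,0xf3,0x27,0x07,0x8f,0xb4,0x89}
#2 dst[0x27+2] := {0x0d,0x23}
#3 dst[0x21+7] := {0xb2,0x81,0x21,0xe0,0xe2,0x7f,0xd5}
#4 dst[0x03+4] := {0x81,0x21,0xe0,0xe2}
query mem[0x04]=0x21, mem[0x06]=0xe2, mem[0x21]=0xb2, mem[0x1e]=0xe2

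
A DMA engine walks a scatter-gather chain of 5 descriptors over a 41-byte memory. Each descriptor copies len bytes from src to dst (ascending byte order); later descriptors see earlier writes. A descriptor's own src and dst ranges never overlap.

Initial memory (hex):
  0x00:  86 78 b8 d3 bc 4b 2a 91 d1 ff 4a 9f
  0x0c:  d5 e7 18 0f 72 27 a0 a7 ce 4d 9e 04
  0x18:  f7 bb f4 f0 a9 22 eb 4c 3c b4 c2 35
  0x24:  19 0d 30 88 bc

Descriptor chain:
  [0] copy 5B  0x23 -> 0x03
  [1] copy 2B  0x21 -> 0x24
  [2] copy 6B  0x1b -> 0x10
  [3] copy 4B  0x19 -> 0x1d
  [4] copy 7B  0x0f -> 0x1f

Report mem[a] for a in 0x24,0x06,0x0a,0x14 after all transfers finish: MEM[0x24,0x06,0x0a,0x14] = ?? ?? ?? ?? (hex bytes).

MEM[0x24,0x06,0x0a,0x14] = 4c 30 4a 4c

D0: mem[0x03..0x07] <- [35 19 0d 30 88]
D1: mem[0x24..0x25] <- [b4 c2]
D2: mem[0x10..0x15] <- [f0 a9 22 eb 4c 3c]
D3: mem[0x1d..0x20] <- [bb f4 f0 a9]
D4: mem[0x1f..0x25] <- [0f f0 a9 22 eb 4c 3c]
query mem[0x24]=0x4c, mem[0x06]=0x30, mem[0x0a]=0x4a, mem[0x14]=0x4c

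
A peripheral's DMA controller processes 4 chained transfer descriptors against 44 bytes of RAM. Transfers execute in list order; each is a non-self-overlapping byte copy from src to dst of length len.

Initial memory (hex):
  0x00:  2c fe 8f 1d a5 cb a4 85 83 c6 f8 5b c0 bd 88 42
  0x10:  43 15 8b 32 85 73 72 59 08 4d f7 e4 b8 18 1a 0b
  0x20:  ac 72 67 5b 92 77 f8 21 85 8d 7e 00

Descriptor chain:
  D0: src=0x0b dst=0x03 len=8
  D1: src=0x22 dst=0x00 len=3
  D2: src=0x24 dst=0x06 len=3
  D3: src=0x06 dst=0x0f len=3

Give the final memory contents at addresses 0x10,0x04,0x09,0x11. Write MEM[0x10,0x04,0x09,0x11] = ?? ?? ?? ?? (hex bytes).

  after D0: wrote 8B at 0x03 = 5bc0bd884243158b
  after D1: wrote 3B at 0x00 = 675b92
  after D2: wrote 3B at 0x06 = 9277f8
  after D3: wrote 3B at 0x0f = 9277f8
query mem[0x10]=0x77, mem[0x04]=0xc0, mem[0x09]=0x15, mem[0x11]=0xf8

MEM[0x10,0x04,0x09,0x11] = 77 c0 15 f8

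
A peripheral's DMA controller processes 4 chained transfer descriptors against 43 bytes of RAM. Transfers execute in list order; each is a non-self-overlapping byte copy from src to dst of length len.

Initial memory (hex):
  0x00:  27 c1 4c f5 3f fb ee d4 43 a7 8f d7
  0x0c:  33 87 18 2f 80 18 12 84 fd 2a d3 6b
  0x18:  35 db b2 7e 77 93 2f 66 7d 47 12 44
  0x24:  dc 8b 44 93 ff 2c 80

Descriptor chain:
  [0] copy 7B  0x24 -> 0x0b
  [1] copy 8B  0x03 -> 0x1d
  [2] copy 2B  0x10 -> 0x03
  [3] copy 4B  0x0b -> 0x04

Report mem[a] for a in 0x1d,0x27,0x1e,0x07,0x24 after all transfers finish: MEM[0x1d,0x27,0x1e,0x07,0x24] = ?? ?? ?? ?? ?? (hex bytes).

[0] 0x24->0x0b len=7 : dc 8b 44 93 ff 2c 80
[1] 0x03->0x1d len=8 : f5 3f fb ee d4 43 a7 8f
[2] 0x10->0x03 len=2 : 2c 80
[3] 0x0b->0x04 len=4 : dc 8b 44 93
query mem[0x1d]=0xf5, mem[0x27]=0x93, mem[0x1e]=0x3f, mem[0x07]=0x93, mem[0x24]=0x8f

MEM[0x1d,0x27,0x1e,0x07,0x24] = f5 93 3f 93 8f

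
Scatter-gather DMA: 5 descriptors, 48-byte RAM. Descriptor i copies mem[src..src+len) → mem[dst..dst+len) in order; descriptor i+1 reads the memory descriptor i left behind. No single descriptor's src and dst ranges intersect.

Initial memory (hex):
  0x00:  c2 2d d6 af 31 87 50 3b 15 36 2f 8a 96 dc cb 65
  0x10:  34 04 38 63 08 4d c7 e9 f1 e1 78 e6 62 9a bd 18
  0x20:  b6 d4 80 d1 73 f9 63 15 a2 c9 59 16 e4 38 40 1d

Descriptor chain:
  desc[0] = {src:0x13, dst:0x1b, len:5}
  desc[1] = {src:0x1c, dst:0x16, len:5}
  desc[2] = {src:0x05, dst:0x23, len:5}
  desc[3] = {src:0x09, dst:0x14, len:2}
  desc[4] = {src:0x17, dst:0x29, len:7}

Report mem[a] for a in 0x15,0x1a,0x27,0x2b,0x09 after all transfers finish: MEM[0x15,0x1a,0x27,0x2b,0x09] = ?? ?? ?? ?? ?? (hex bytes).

  after D0: wrote 5B at 0x1b = 63084dc7e9
  after D1: wrote 5B at 0x16 = 084dc7e9b6
  after D2: wrote 5B at 0x23 = 87503b1536
  after D3: wrote 2B at 0x14 = 362f
  after D4: wrote 7B at 0x29 = 4dc7e9b663084d
query mem[0x15]=0x2f, mem[0x1a]=0xb6, mem[0x27]=0x36, mem[0x2b]=0xe9, mem[0x09]=0x36

MEM[0x15,0x1a,0x27,0x2b,0x09] = 2f b6 36 e9 36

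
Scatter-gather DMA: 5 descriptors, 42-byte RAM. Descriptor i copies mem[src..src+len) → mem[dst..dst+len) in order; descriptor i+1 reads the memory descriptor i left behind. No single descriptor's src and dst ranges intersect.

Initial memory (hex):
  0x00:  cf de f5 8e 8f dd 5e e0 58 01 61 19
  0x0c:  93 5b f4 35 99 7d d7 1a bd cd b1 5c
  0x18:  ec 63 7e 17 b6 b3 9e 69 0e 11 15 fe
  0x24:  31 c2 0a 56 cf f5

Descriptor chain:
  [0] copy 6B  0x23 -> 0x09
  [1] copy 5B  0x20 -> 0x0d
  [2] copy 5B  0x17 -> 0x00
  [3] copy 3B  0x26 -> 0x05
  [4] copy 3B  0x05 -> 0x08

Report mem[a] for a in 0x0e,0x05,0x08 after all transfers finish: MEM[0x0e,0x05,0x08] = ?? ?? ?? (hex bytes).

D0: mem[0x09..0x0e] <- [fe 31 c2 0a 56 cf]
D1: mem[0x0d..0x11] <- [0e 11 15 fe 31]
D2: mem[0x00..0x04] <- [5c ec 63 7e 17]
D3: mem[0x05..0x07] <- [0a 56 cf]
D4: mem[0x08..0x0a] <- [0a 56 cf]
query mem[0x0e]=0x11, mem[0x05]=0x0a, mem[0x08]=0x0a

MEM[0x0e,0x05,0x08] = 11 0a 0a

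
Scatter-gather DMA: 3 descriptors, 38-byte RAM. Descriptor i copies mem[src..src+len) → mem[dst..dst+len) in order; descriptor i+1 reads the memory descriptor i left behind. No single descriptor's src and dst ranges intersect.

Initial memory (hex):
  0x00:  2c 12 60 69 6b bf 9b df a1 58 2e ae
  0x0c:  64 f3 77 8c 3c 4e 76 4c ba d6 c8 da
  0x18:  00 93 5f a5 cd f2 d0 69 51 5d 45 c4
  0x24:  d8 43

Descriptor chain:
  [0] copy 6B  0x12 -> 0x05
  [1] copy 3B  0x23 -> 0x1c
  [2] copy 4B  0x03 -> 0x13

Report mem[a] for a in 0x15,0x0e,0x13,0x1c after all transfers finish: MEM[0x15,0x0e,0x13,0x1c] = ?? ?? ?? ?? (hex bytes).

MEM[0x15,0x0e,0x13,0x1c] = 76 77 69 c4

#0 dst[0x05+6] := {0x76,0x4c,0xba,0xd6,0xc8,0xda}
#1 dst[0x1c+3] := {0xc4,0xd8,0x43}
#2 dst[0x13+4] := {0x69,0x6b,0x76,0x4c}
query mem[0x15]=0x76, mem[0x0e]=0x77, mem[0x13]=0x69, mem[0x1c]=0xc4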